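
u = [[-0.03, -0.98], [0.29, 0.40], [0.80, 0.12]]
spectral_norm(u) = 1.12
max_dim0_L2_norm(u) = 1.07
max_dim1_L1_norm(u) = 1.01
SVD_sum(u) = [[-0.38, -0.82], [0.20, 0.44], [0.19, 0.4]] + [[0.35, -0.16],[0.09, -0.04],[0.61, -0.28]]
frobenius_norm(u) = 1.36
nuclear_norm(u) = 1.90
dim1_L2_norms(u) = [0.98, 0.49, 0.81]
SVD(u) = [[-0.81, -0.49], [0.43, -0.12], [0.4, -0.86]] @ diag([1.1164834927948843, 0.7831121313812823]) @ [[0.42,  0.91], [-0.91,  0.42]]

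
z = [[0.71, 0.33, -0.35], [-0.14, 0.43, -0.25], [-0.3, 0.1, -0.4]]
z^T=[[0.71, -0.14, -0.3], [0.33, 0.43, 0.10], [-0.35, -0.25, -0.4]]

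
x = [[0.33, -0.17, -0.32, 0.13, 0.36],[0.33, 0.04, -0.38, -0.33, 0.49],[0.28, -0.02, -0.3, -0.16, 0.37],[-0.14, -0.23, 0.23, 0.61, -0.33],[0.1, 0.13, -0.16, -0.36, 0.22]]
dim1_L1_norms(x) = [1.31, 1.57, 1.13, 1.54, 0.97]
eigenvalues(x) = [(0.84+0j), (0.03+0.07j), (0.03-0.07j), 0j, (-0+0j)]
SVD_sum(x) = [[0.17, 0.04, -0.2, -0.21, 0.25],[0.31, 0.07, -0.36, -0.38, 0.47],[0.22, 0.05, -0.26, -0.27, 0.34],[-0.27, -0.06, 0.32, 0.34, -0.42],[0.17, 0.04, -0.21, -0.22, 0.27]] + [[0.17,  -0.21,  -0.12,  0.34,  0.11],[0.03,  -0.03,  -0.02,  0.05,  0.02],[0.06,  -0.07,  -0.04,  0.12,  0.04],[0.13,  -0.17,  -0.09,  0.27,  0.09],[-0.07,  0.09,  0.05,  -0.14,  -0.05]] + [[-0.00, 0.0, -0.0, 0.00, -0.0], [0.0, -0.00, 0.0, -0.0, 0.00], [0.00, -0.0, 0.0, -0.00, 0.00], [0.00, -0.00, 0.0, -0.00, 0.0], [-0.0, 0.00, -0.00, 0.0, -0.0]] + [[0.00, -0.00, -0.0, -0.0, -0.00], [-0.00, 0.00, 0.00, 0.00, 0.00], [0.0, -0.00, -0.00, -0.0, -0.00], [-0.00, 0.00, 0.0, 0.0, 0.0], [-0.0, 0.00, 0.00, 0.00, 0.00]] + [[-0.00,-0.00,0.00,-0.0,0.00], [0.0,0.0,-0.00,0.0,-0.0], [0.0,0.00,-0.0,0.00,-0.0], [0.00,0.0,-0.0,0.0,-0.00], [0.0,0.00,-0.0,0.00,-0.00]]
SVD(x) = [[-0.32, 0.72, 0.51, 0.13, -0.32],[-0.59, 0.11, -0.32, -0.74, 0.02],[-0.42, 0.25, -0.49, 0.59, 0.41],[0.52, 0.57, -0.04, -0.29, 0.56],[-0.33, -0.30, 0.63, -0.03, 0.64]] @ diag([1.321473045716399, 0.6421882875479578, 0.007499022395076148, 0.0068255444132694285, 0.0006077728416184125]) @ [[-0.39, -0.09, 0.47, 0.50, -0.61], [0.36, -0.45, -0.26, 0.73, 0.23], [-0.59, 0.03, -0.79, 0.08, -0.17], [0.57, -0.09, -0.29, -0.20, -0.74], [0.22, 0.88, -0.09, 0.41, -0.01]]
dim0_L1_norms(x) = [1.18, 0.59, 1.39, 1.59, 1.77]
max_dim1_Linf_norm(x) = 0.61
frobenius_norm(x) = 1.47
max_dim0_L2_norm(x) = 0.81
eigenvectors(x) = [[-0.15+0.00j,(0.75+0j),(0.75-0j),(0.12+0j),(-0.36+0j)], [(0.42+0j),(0.44-0.06j),0.44+0.06j,(0.88+0j),-0.80+0.00j], [0.21+0.00j,(0.46-0.09j),(0.46+0.09j),0.00+0.00j,(0.22+0j)], [(-0.75+0j),0.14+0.04j,0.14-0.04j,(0.44+0j),(-0.32+0j)], [0.44+0.00j,-0.05+0.02j,(-0.05-0.02j),0.15+0.00j,(0.27+0j)]]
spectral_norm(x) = 1.32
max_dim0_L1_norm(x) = 1.77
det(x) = -0.00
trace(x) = 0.90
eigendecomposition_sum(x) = [[-0.04-0.00j, (-0.04+0j), (0.06+0j), 0.12+0.00j, (-0.08+0j)], [0.12+0.00j, (0.11+0j), -0.17+0.00j, (-0.34-0j), (0.24+0j)], [(0.06+0j), 0.06+0.00j, (-0.08+0j), -0.17-0.00j, (0.12+0j)], [(-0.21-0j), -0.20+0.00j, (0.31+0j), (0.61+0j), -0.42+0.00j], [0.12+0.00j, 0.12+0.00j, -0.18+0.00j, -0.36-0.00j, 0.25+0.00j]] + [[(0.19-0.04j), -0.06+0.02j, -0.19+0.09j, 0.01-0.00j, (0.22-0.07j)],  [0.11-0.04j, (-0.04+0.02j), (-0.11+0.07j), 0.00-0.00j, (0.12-0.06j)],  [0.11-0.05j, (-0.04+0.02j), (-0.11+0.08j), -0j, 0.13-0.07j],  [0.04+0.00j, (-0.01-0j), (-0.04+0.01j), 0.00+0.00j, 0.04-0.00j],  [-0.01+0.01j, 0.00-0.00j, (0.01-0.01j), -0.00+0.00j, -0.01+0.01j]] + [[0.19+0.04j, -0.06-0.02j, -0.19-0.09j, (0.01+0j), (0.22+0.07j)], [(0.11+0.04j), -0.04-0.02j, (-0.11-0.07j), 0j, (0.12+0.06j)], [0.11+0.05j, (-0.04-0.02j), (-0.11-0.08j), 0j, (0.13+0.07j)], [(0.04-0j), -0.01+0.00j, (-0.04-0.01j), -0j, (0.04+0j)], [(-0.01-0.01j), 0.00+0.00j, 0.01+0.01j, -0.00-0.00j, (-0.01-0.01j)]] + [[-0.00+0.00j,-0j,-0j,0j,0.00+0.00j], [(-0+0j),0.00-0.00j,-0j,0.00+0.00j,0.00+0.00j], [-0.00+0.00j,0.00-0.00j,0.00-0.00j,0j,0.00+0.00j], [(-0+0j),0.00-0.00j,-0j,0j,0j], [(-0+0j),-0j,0.00-0.00j,0.00+0.00j,0.00+0.00j]] + [[-0.00+0.00j, (-0-0j), -0j, 0.00+0.00j, 0j],[(-0+0j), (-0-0j), 0.00-0.00j, 0.00+0.00j, 0j],[-0j, 0.00+0.00j, (-0+0j), (-0-0j), (-0-0j)],[-0.00+0.00j, -0.00-0.00j, 0.00-0.00j, 0j, 0.00+0.00j],[0.00-0.00j, 0j, (-0+0j), (-0-0j), (-0-0j)]]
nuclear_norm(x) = 1.98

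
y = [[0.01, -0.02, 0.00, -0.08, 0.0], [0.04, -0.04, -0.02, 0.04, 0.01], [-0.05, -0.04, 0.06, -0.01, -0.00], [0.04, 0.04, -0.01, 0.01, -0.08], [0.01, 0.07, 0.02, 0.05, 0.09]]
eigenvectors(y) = [[(0.22+0j), (0.59+0j), 0.59-0.00j, (-0.04+0.19j), (-0.04-0.19j)], [-0.83+0.00j, -0.10-0.20j, (-0.1+0.2j), (0.18+0.02j), 0.18-0.02j], [-0.13+0.00j, (0.23+0.23j), (0.23-0.23j), (-0.92+0j), (-0.92-0j)], [0.45+0.00j, -0.18-0.56j, (-0.18+0.56j), 0.00-0.13j, 0.13j], [0.21+0.00j, -0.30+0.26j, -0.30-0.26j, 0.17+0.20j, (0.17-0.2j)]]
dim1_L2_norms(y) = [0.08, 0.07, 0.09, 0.1, 0.13]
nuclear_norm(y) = 0.44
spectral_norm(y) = 0.14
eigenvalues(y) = [(-0.08+0j), (0.04+0.08j), (0.04-0.08j), (0.07+0.01j), (0.07-0.01j)]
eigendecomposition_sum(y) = [[(-0+0j),0.02+0.00j,-0j,(-0.01+0j),-0.00+0.00j], [0.01-0.00j,-0.06-0.00j,(-0.01+0j),0.02-0.00j,0.01-0.00j], [0.00-0.00j,(-0.01-0j),(-0+0j),0.00-0.00j,-0j], [(-0+0j),0.03+0.00j,-0j,-0.01+0.00j,(-0.01+0j)], [-0.00+0.00j,0.01+0.00j,-0j,-0.01+0.00j,(-0+0j)]] + [[-0.01+0.03j, (-0.03+0j), (-0.01-0.01j), (-0.05+0j), (-0.02-0.03j)], [0.01-0.00j, (0.01+0.01j), -0.00+0.00j, 0.01+0.02j, -0.01+0.01j], [-0.01+0.01j, (-0.01-0.01j), -0.00-0.01j, (-0.02-0.02j), -0.02j], [0.03-0.00j, (0.01+0.03j), -0.00+0.01j, 0.02+0.04j, (-0.02+0.03j)], [(-0.01-0.02j), (0.01-0.02j), (0.01-0j), (0.02-0.02j), (0.02+0j)]] + [[-0.01-0.03j,  -0.03-0.00j,  (-0.01+0.01j),  (-0.05-0j),  -0.02+0.03j], [(0.01+0j),  (0.01-0.01j),  (-0-0j),  0.01-0.02j,  (-0.01-0.01j)], [(-0.01-0.01j),  -0.01+0.01j,  (-0+0.01j),  (-0.02+0.02j),  0.00+0.02j], [(0.03+0j),  (0.01-0.03j),  -0.00-0.01j,  (0.02-0.04j),  -0.02-0.03j], [-0.01+0.02j,  0.01+0.02j,  (0.01+0j),  (0.02+0.02j),  0.02-0.00j]] + [[0.01+0.00j, 0.01+0.00j, 0.01-0.01j, 0.01-0.00j, 0.02+0.01j], [0.00-0.01j, 0.00-0.01j, -0.01-0.01j, -0.00-0.01j, 0.00-0.02j], [-0.01+0.07j, -0.00+0.06j, (0.03+0.03j), (0.01+0.04j), -0.00+0.11j], [(-0.01-0j), -0.01-0.00j, -0.01+0.00j, -0.01+0.00j, -0.02-0.00j], [0.02-0.01j, (0.01-0.01j), 0.00-0.01j, (0.01-0.01j), (0.02-0.02j)]] + [[0.01-0.00j, 0.01-0.00j, 0.01+0.01j, 0.01+0.00j, (0.02-0.01j)], [0.00+0.01j, 0.01j, -0.01+0.01j, -0.00+0.01j, 0.02j], [(-0.01-0.07j), (-0-0.06j), 0.03-0.03j, (0.01-0.04j), (-0-0.11j)], [(-0.01+0j), (-0.01+0j), (-0.01-0j), (-0.01-0j), (-0.02+0j)], [0.02+0.01j, 0.01+0.01j, 0.00+0.01j, (0.01+0.01j), 0.02+0.02j]]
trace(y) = 0.13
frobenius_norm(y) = 0.21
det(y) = -0.00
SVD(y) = [[-0.37, 0.24, 0.39, -0.65, 0.48], [0.08, -0.18, -0.83, -0.28, 0.45], [-0.16, 0.6, -0.09, 0.61, 0.48], [-0.22, -0.74, 0.27, 0.35, 0.46], [0.88, 0.05, 0.29, -0.05, 0.36]] @ diag([0.1401621670045515, 0.11783152402217044, 0.0778512129038414, 0.07254303846249473, 0.030773285609935364]) @ [[0.06, 0.46, 0.06, 0.55, 0.7], [-0.54, -0.41, 0.41, -0.31, 0.52], [-0.14, 0.77, 0.19, -0.59, -0.04], [-0.48, 0.14, 0.52, 0.5, -0.49], [0.68, -0.11, 0.73, -0.07, 0.01]]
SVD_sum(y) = [[-0.00,-0.02,-0.00,-0.03,-0.04], [0.00,0.01,0.00,0.01,0.01], [-0.0,-0.01,-0.00,-0.01,-0.02], [-0.00,-0.01,-0.00,-0.02,-0.02], [0.01,0.06,0.01,0.07,0.09]] + [[-0.02, -0.01, 0.01, -0.01, 0.01], [0.01, 0.01, -0.01, 0.01, -0.01], [-0.04, -0.03, 0.03, -0.02, 0.04], [0.05, 0.04, -0.04, 0.03, -0.05], [-0.00, -0.0, 0.0, -0.00, 0.00]] + [[-0.00,0.02,0.01,-0.02,-0.00],[0.01,-0.05,-0.01,0.04,0.00],[0.00,-0.01,-0.0,0.0,0.00],[-0.0,0.02,0.0,-0.01,-0.00],[-0.0,0.02,0.00,-0.01,-0.0]] + [[0.02, -0.01, -0.02, -0.02, 0.02], [0.01, -0.0, -0.01, -0.01, 0.01], [-0.02, 0.01, 0.02, 0.02, -0.02], [-0.01, 0.00, 0.01, 0.01, -0.01], [0.00, -0.0, -0.0, -0.0, 0.0]] + [[0.01, -0.00, 0.01, -0.00, 0.00], [0.01, -0.0, 0.01, -0.0, 0.0], [0.01, -0.0, 0.01, -0.00, 0.0], [0.01, -0.0, 0.01, -0.0, 0.00], [0.01, -0.0, 0.01, -0.0, 0.0]]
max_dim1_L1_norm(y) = 0.24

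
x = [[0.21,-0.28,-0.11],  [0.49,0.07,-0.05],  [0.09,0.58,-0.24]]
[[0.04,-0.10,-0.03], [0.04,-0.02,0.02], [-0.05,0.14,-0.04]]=x@[[0.11, -0.08, 0.07], [-0.08, 0.27, 0.05], [0.07, 0.05, 0.3]]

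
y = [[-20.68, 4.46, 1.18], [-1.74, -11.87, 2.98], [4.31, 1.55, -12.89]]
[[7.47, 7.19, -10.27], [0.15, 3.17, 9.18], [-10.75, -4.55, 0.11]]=y@[[-0.27, -0.37, 0.32], [0.22, -0.16, -0.82], [0.77, 0.21, -0.0]]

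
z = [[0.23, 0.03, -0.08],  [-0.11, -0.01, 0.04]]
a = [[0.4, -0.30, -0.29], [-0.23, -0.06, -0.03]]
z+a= [[0.63, -0.27, -0.37], [-0.34, -0.07, 0.01]]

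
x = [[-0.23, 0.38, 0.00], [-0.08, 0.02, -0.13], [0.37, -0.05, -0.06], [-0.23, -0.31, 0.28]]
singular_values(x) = [0.53, 0.53, 0.16]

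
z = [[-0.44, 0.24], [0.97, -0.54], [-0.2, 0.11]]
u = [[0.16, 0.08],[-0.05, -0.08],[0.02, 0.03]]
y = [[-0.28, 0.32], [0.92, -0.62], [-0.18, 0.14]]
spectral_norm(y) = 1.21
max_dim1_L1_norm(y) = 1.54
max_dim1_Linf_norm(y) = 0.92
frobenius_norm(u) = 0.21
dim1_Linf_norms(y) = [0.32, 0.92, 0.18]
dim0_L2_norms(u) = [0.17, 0.12]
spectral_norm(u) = 0.20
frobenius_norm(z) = 1.24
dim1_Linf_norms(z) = [0.44, 0.97, 0.2]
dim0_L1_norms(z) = [1.61, 0.89]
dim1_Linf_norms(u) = [0.16, 0.08, 0.03]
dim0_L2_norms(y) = [0.98, 0.71]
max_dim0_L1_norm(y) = 1.38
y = u + z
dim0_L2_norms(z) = [1.08, 0.6]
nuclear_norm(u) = 0.25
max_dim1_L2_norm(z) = 1.11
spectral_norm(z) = 1.24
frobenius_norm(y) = 1.21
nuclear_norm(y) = 1.31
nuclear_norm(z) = 1.24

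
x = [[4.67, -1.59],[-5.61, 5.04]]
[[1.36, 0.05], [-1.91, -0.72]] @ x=[[6.07,-1.91], [-4.88,-0.59]]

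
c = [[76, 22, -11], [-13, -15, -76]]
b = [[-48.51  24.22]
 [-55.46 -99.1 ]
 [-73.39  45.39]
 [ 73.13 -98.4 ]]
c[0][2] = -11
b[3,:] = [73.13, -98.4]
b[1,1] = -99.1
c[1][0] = -13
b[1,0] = -55.46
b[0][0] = -48.51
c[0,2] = -11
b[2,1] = 45.39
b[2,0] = -73.39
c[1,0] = -13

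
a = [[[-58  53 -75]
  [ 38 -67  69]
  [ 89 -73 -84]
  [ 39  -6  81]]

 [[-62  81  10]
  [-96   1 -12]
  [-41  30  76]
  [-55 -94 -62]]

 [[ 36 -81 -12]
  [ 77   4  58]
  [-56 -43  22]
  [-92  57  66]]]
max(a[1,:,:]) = 81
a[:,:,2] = [[-75, 69, -84, 81], [10, -12, 76, -62], [-12, 58, 22, 66]]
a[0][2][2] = -84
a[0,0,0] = -58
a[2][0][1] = -81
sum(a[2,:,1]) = -63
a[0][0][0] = -58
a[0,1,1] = -67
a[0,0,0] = -58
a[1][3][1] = -94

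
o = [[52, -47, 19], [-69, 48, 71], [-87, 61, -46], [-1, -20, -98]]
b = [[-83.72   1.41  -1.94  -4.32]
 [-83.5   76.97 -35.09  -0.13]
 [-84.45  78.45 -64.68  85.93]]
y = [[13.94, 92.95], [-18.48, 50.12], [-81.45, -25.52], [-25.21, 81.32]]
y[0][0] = 13.94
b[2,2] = -64.68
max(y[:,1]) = 92.95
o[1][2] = 71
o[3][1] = -20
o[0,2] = 19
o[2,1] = 61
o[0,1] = -47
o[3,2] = -98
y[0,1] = 92.95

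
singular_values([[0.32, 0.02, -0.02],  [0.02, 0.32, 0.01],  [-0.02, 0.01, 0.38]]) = [0.39, 0.34, 0.29]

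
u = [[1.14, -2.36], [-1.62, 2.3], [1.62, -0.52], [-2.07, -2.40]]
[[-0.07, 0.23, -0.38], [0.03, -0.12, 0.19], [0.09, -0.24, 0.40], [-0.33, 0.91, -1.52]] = u @[[0.08, -0.21, 0.35], [0.07, -0.20, 0.33]]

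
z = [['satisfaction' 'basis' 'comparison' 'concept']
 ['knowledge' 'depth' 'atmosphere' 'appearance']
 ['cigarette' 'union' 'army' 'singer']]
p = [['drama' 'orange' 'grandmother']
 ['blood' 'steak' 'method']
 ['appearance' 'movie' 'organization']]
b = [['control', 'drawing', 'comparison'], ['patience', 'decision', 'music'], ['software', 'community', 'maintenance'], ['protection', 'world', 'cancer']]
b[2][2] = 'maintenance'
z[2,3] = 'singer'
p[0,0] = 'drama'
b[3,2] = 'cancer'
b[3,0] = 'protection'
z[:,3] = ['concept', 'appearance', 'singer']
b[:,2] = ['comparison', 'music', 'maintenance', 'cancer']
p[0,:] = ['drama', 'orange', 'grandmother']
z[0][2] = 'comparison'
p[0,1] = 'orange'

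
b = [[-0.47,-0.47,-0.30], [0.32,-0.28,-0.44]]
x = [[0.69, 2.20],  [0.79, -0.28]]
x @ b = [[0.38, -0.94, -1.18], [-0.46, -0.29, -0.11]]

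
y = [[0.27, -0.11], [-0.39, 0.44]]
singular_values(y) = [0.65, 0.12]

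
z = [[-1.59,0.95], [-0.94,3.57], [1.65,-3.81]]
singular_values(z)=[5.73, 1.21]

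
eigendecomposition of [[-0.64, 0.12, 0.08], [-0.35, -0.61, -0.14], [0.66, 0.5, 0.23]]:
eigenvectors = [[(-0.22+0.25j), -0.22-0.25j, (0.07+0j)],[(-0.7+0j), (-0.7-0j), -0.21+0.00j],[0.61-0.13j, (0.61+0.13j), (0.98+0j)]]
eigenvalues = [(-0.59+0.1j), (-0.59-0.1j), (0.17+0j)]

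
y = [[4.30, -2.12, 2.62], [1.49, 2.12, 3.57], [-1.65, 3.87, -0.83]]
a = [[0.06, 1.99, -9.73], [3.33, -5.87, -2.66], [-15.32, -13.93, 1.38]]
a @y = [[19.28, -33.56, 15.34], [9.96, -29.8, -10.02], [-88.91, 8.29, -91.01]]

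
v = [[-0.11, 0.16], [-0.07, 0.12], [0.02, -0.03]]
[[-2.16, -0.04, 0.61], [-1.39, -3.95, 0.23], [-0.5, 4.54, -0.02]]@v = [[0.25, -0.37],[0.43, -0.7],[-0.26, 0.47]]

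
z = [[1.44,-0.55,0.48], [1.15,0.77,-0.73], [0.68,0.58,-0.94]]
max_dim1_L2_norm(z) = 1.61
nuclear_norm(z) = 3.83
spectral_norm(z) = 2.10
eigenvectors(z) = [[(-0.38-0.24j), (-0.38+0.24j), -0.07+0.00j],[-0.81+0.00j, (-0.81-0j), 0.50+0.00j],[(-0.38-0.02j), (-0.38+0.02j), 0.87+0.00j]]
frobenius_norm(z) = 2.60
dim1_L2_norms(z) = [1.61, 1.56, 1.3]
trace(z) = 1.27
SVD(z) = [[-0.42, 0.89, 0.16], [-0.73, -0.22, -0.65], [-0.54, -0.39, 0.74]] @ diag([2.0968120083524973, 1.5146020799725992, 0.21577752656716362]) @ [[-0.86, -0.31, 0.40], [0.50, -0.59, 0.63], [-0.04, -0.75, -0.66]]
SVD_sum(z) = [[0.76,0.27,-0.35], [1.31,0.47,-0.61], [0.99,0.35,-0.46]] + [[0.68, -0.79, 0.86], [-0.17, 0.2, -0.21], [-0.3, 0.35, -0.38]] + [[-0.00, -0.03, -0.02], [0.01, 0.11, 0.09], [-0.01, -0.12, -0.11]]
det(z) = -0.69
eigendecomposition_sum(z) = [[0.72-0.57j, (-0.26+0.7j), (0.21-0.45j)], [0.55-1.55j, 0.28+1.31j, -0.11-0.87j], [(0.3-0.73j), 0.10+0.63j, -0.03-0.42j]] + [[0.72+0.57j,(-0.26-0.7j),(0.21+0.45j)],  [(0.55+1.55j),0.28-1.31j,(-0.11+0.87j)],  [0.30+0.73j,0.10-0.63j,-0.03+0.42j]] + [[-0.01-0.00j, -0.03+0.00j, 0.07-0.00j],[0.04+0.00j, (0.22-0j), -0.50+0.00j],[(0.07+0j), 0.38-0.00j, (-0.87+0j)]]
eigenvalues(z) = [(0.97+0.32j), (0.97-0.32j), (-0.66+0j)]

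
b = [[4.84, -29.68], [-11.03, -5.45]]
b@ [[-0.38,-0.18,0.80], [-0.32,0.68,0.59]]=[[7.66,-21.05,-13.64], [5.94,-1.72,-12.04]]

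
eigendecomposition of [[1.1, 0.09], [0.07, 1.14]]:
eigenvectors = [[-0.82, -0.66],[0.57, -0.75]]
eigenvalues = [1.04, 1.2]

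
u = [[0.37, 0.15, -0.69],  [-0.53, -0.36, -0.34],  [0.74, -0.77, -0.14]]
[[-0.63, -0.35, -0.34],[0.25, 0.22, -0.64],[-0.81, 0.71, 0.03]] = u@[[-0.87, 0.03, 0.49], [0.13, -0.95, 0.28], [0.48, 0.31, 0.82]]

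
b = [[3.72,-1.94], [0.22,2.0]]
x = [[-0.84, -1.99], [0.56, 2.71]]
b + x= [[2.88, -3.93],[0.78, 4.71]]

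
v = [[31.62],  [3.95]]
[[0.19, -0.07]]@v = [[5.73]]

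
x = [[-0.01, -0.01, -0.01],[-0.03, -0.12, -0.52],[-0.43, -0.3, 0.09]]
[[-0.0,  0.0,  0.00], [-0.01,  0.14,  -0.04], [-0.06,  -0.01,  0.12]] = x@[[0.16, -0.08, -0.25], [-0.01, 0.07, -0.01], [0.01, -0.28, 0.10]]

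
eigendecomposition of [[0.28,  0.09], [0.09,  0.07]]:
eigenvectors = [[0.94,-0.35], [0.35,0.94]]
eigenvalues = [0.31, 0.04]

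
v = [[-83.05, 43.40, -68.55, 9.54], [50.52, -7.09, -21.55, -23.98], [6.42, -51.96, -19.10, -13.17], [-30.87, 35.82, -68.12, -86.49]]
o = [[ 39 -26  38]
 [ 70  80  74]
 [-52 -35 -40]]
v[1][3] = -23.98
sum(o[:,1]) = 19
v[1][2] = -21.55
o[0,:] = [39, -26, 38]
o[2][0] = -52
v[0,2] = -68.55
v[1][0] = 50.52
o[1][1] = 80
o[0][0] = 39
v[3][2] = -68.12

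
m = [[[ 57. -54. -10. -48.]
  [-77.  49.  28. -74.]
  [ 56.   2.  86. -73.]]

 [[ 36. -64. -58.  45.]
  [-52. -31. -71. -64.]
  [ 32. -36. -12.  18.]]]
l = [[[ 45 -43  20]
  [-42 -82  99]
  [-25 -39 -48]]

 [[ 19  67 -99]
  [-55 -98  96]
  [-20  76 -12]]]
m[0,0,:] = [57.0, -54.0, -10.0, -48.0]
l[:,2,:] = [[-25, -39, -48], [-20, 76, -12]]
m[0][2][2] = 86.0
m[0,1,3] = -74.0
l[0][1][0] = -42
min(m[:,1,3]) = -74.0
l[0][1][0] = -42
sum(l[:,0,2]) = -79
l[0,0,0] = 45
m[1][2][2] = -12.0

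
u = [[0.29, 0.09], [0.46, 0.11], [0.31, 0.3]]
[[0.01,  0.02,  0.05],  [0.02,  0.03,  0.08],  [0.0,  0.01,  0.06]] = u @ [[0.05, 0.06, 0.17], [-0.05, -0.02, 0.01]]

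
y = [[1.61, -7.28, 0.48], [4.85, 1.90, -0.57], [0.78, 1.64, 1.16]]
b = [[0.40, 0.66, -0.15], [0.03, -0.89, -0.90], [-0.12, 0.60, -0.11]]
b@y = [[3.73, -1.9, -0.36],  [-4.97, -3.39, -0.52],  [2.63, 1.83, -0.53]]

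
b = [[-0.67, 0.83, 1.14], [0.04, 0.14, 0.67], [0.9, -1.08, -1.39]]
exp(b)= [[0.78, 0.33, 0.59], [0.20, 0.95, 0.42], [0.33, -0.45, 0.29]]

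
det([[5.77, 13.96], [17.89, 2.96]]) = -232.665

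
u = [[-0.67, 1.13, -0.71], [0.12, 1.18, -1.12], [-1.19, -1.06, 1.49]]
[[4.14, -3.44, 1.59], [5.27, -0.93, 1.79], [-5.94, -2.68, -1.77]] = u @[[-0.39,3.07,-0.34], [1.32,-1.47,0.53], [-3.36,-0.39,-1.08]]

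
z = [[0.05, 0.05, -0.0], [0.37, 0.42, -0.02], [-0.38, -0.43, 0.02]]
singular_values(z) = [0.81, 0.01, 0.0]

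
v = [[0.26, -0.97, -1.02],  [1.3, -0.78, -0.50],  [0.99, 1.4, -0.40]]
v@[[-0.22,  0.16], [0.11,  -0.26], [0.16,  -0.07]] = [[-0.33, 0.37], [-0.45, 0.45], [-0.13, -0.18]]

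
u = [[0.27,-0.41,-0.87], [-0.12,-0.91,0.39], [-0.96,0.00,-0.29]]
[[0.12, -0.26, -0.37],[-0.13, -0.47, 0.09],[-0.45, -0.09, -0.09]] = u @ [[0.47,0.07,-0.02],  [0.07,0.54,0.07],  [-0.02,0.07,0.39]]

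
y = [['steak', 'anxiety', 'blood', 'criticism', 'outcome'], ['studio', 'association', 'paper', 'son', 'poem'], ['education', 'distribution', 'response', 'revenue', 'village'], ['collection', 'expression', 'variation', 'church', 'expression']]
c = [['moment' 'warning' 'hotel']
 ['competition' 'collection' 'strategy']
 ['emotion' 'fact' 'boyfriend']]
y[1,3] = 'son'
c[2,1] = 'fact'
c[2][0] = 'emotion'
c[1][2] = 'strategy'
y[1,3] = 'son'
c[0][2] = 'hotel'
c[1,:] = ['competition', 'collection', 'strategy']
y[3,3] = 'church'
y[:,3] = ['criticism', 'son', 'revenue', 'church']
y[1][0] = 'studio'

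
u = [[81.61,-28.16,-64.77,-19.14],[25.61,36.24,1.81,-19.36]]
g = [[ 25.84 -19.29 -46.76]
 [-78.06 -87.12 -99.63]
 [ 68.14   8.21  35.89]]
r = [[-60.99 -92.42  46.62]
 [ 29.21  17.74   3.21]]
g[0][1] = -19.29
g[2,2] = 35.89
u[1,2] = 1.81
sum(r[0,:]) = -106.78999999999999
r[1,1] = 17.74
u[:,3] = [-19.14, -19.36]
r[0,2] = 46.62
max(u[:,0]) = 81.61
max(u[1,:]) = 36.24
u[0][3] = -19.14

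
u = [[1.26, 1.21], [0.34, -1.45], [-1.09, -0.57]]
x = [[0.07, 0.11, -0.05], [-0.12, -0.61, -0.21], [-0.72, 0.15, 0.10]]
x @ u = [[0.18, -0.05], [-0.13, 0.86], [-0.97, -1.15]]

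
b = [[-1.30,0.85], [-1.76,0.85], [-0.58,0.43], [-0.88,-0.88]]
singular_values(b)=[2.62, 1.2]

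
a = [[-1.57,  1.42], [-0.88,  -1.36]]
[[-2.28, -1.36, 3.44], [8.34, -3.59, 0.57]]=a @ [[-2.58,2.05,-1.62], [-4.46,1.31,0.63]]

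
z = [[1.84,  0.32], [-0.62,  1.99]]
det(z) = 3.860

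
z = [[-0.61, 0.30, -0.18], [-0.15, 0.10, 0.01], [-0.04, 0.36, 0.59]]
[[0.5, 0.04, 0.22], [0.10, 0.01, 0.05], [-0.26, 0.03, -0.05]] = z @ [[-0.74, -0.10, -0.38], [-0.1, -0.03, -0.07], [-0.43, 0.06, -0.06]]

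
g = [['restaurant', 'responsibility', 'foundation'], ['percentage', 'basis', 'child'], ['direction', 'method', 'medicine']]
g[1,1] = 'basis'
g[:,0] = ['restaurant', 'percentage', 'direction']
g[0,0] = 'restaurant'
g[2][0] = 'direction'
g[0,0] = 'restaurant'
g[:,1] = ['responsibility', 'basis', 'method']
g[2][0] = 'direction'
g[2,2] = 'medicine'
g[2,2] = 'medicine'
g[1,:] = ['percentage', 'basis', 'child']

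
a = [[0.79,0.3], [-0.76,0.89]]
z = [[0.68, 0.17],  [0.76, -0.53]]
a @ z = [[0.77,  -0.02], [0.16,  -0.6]]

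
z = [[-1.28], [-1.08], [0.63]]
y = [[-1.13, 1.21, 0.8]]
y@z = [[0.64]]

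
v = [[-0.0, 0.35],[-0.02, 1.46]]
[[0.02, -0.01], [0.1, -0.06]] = v@[[0.35, 0.16], [0.07, -0.04]]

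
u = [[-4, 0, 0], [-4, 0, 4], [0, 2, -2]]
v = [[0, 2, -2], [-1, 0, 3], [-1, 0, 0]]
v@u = [[-8, -4, 12], [4, 6, -6], [4, 0, 0]]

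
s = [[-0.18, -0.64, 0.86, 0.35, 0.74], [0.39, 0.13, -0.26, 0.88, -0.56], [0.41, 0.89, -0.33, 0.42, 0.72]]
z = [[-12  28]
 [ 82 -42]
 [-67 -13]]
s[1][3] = 0.878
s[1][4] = -0.563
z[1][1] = -42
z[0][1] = 28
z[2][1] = -13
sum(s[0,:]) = 1.133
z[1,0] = 82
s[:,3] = [0.349, 0.878, 0.423]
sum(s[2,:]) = 2.118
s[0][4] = 0.742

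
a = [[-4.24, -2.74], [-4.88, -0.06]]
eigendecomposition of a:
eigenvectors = [[-0.79, 0.4], [-0.61, -0.92]]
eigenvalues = [-6.36, 2.06]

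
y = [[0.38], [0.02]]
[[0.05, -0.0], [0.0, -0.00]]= y @[[0.13, -0.01]]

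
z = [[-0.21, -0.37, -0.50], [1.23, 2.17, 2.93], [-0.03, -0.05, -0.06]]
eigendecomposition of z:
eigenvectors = [[-0.17, 0.75, 0.10],  [0.99, -0.64, -0.82],  [-0.02, 0.16, 0.56]]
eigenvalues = [1.89, -0.0, 0.01]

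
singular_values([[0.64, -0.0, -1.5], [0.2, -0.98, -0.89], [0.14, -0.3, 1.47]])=[2.33, 1.02, 0.51]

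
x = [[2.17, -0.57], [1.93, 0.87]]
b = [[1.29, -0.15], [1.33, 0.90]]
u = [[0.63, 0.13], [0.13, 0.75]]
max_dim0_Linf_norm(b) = 1.33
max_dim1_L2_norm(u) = 0.76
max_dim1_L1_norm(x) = 2.8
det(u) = 0.46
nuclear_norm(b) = 2.64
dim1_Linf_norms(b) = [1.29, 1.33]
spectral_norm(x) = 2.91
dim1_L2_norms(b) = [1.3, 1.61]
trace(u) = 1.38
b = x @ u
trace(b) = 2.19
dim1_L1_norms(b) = [1.44, 2.23]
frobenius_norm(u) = 1.00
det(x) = 2.99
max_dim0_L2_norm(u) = 0.76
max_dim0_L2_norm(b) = 1.85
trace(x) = 3.04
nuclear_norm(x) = 3.94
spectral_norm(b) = 1.94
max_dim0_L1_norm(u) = 0.88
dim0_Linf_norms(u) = [0.63, 0.75]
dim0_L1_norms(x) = [4.1, 1.44]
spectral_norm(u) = 0.83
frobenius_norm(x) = 3.08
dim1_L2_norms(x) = [2.24, 2.12]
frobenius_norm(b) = 2.07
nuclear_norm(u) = 1.38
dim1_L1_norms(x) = [2.74, 2.8]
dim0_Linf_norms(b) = [1.33, 0.9]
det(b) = 1.36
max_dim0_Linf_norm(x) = 2.17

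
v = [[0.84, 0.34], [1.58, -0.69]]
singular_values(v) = [1.85, 0.6]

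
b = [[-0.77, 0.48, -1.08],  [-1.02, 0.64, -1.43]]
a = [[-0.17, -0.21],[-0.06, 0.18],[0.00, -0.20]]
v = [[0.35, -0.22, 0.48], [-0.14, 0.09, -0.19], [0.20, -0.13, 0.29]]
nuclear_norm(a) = 0.51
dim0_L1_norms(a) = [0.23, 0.59]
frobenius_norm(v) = 0.78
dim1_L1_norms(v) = [1.05, 0.42, 0.62]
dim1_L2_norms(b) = [1.41, 1.87]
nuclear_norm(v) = 0.79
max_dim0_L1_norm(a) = 0.59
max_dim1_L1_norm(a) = 0.38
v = a @ b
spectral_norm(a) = 0.35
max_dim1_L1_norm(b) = 3.09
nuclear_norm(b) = 2.34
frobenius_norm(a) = 0.39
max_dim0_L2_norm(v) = 0.59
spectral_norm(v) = 0.78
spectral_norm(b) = 2.34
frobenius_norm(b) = 2.34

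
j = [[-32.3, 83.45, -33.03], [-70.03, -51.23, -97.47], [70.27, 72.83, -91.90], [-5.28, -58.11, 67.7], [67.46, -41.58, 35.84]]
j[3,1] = -58.11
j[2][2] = -91.9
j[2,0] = 70.27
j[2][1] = 72.83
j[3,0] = -5.28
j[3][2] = 67.7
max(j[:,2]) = 67.7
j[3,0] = -5.28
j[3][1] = -58.11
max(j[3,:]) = 67.7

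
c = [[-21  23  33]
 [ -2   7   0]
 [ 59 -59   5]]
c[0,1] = 23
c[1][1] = 7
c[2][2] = 5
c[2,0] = 59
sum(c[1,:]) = 5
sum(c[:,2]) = 38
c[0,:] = [-21, 23, 33]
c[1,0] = -2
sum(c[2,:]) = 5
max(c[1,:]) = 7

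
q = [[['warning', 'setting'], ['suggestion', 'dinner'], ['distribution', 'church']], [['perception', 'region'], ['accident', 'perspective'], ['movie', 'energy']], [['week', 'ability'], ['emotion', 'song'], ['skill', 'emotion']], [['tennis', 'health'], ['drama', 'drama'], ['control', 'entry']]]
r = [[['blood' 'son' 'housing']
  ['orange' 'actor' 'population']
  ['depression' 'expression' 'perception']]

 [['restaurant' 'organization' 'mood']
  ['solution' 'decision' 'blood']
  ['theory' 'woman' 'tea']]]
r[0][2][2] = 'perception'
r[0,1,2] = 'population'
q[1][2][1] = 'energy'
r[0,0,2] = 'housing'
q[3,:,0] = ['tennis', 'drama', 'control']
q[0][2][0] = 'distribution'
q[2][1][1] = 'song'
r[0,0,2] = 'housing'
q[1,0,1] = 'region'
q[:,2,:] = [['distribution', 'church'], ['movie', 'energy'], ['skill', 'emotion'], ['control', 'entry']]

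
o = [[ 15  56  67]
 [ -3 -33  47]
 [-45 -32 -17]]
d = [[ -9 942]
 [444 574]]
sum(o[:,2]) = 97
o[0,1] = 56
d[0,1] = 942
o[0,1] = 56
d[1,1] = 574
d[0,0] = -9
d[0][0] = -9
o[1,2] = 47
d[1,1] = 574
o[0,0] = 15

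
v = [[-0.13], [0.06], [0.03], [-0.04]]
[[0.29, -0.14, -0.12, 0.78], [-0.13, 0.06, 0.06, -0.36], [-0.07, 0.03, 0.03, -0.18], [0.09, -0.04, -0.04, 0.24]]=v@[[-2.20, 1.07, 0.92, -5.99]]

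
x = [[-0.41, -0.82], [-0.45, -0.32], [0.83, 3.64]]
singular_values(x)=[3.86, 0.42]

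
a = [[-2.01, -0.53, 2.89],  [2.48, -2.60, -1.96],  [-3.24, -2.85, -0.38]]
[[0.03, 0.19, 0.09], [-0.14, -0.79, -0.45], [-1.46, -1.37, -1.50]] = a @ [[0.29, 0.15, 0.24], [0.15, 0.28, 0.22], [0.24, 0.22, 0.24]]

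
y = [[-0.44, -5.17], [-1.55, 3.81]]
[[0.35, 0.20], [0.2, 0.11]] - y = [[0.79, 5.37], [1.75, -3.70]]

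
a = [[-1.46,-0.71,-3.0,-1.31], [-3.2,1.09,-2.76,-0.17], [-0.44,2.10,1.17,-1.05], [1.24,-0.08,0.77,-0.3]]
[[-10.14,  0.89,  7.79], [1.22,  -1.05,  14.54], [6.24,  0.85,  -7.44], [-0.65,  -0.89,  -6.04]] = a @[[-0.17, -3.64, -1.76], [3.94, -3.48, 0.0], [1.11, 3.38, -3.47], [3.25, -2.48, 3.96]]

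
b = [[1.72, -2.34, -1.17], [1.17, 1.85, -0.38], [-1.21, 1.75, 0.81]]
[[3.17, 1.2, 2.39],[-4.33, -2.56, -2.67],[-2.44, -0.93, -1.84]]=b@[[-0.49, -0.99, 0.16], [-1.94, -0.90, -1.36], [0.45, -0.68, 0.91]]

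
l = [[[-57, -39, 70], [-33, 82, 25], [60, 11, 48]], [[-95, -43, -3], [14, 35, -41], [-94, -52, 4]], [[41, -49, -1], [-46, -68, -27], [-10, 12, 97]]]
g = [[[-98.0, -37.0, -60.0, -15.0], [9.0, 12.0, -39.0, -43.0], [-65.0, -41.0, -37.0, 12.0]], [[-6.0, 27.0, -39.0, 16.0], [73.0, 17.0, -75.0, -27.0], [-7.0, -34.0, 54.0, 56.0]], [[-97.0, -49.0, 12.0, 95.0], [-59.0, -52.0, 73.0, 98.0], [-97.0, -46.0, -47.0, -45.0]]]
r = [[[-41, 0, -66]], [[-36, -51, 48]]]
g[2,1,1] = -52.0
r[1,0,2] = 48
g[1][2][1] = -34.0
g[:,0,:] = [[-98.0, -37.0, -60.0, -15.0], [-6.0, 27.0, -39.0, 16.0], [-97.0, -49.0, 12.0, 95.0]]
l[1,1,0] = 14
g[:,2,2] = [-37.0, 54.0, -47.0]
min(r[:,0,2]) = -66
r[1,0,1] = -51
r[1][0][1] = -51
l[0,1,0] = -33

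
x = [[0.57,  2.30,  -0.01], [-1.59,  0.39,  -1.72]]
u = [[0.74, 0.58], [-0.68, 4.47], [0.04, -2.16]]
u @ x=[[-0.50, 1.93, -1.00], [-7.49, 0.18, -7.68], [3.46, -0.75, 3.71]]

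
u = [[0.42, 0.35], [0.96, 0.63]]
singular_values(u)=[1.27, 0.06]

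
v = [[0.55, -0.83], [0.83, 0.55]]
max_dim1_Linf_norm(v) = 0.83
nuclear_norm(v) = 1.99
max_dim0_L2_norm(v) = 1.0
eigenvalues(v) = [(0.55+0.83j), (0.55-0.83j)]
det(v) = 0.99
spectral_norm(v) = 1.00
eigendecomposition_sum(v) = [[(0.28+0.42j), -0.41+0.27j],[0.42-0.28j, 0.28+0.42j]] + [[(0.28-0.42j), (-0.41-0.27j)], [0.42+0.28j, 0.28-0.42j]]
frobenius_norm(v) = 1.41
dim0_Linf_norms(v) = [0.83, 0.83]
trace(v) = 1.10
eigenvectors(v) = [[0.71j,-0.71j],[0.71+0.00j,(0.71-0j)]]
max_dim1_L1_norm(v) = 1.38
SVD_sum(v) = [[0.55,0.0], [0.83,0.00]] + [[0.0, -0.83], [0.00, 0.55]]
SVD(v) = [[-0.55, -0.83], [-0.83, 0.55]] @ diag([0.9956907150315303, 0.9956907150315303]) @ [[-1.00, -0.00], [0.0, 1.00]]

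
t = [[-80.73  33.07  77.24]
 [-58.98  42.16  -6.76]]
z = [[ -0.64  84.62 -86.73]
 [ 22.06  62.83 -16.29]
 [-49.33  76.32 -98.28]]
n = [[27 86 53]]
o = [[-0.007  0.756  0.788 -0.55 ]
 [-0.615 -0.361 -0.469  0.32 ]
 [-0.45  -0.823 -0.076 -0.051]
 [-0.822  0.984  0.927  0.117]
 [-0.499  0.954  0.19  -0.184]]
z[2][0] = -49.33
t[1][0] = -58.98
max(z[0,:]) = 84.62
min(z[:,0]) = -49.33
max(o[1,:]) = 0.32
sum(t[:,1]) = 75.22999999999999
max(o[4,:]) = 0.954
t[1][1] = 42.16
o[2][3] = -0.051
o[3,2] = 0.927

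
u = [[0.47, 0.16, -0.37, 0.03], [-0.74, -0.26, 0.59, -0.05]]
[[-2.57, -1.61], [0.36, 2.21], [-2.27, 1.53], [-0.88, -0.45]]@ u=[[-0.02, 0.01, 0.0, 0.00], [-1.47, -0.52, 1.17, -0.1], [-2.2, -0.76, 1.74, -0.14], [-0.08, -0.02, 0.06, -0.00]]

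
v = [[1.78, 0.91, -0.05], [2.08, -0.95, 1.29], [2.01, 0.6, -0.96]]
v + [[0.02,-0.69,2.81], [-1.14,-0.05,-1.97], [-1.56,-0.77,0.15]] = [[1.80, 0.22, 2.76], [0.94, -1.00, -0.68], [0.45, -0.17, -0.81]]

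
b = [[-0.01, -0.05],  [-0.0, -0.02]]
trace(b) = -0.03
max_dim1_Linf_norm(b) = 0.05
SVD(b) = [[0.93, -0.36], [0.36, 0.93]] @ diag([0.05464985704219043, 0.0036596619062625783]) @ [[-0.17, -0.99], [0.99, -0.17]]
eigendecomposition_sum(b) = [[-0.01, 0.05], [-0.0, -0.0]] + [[-0.0, -0.10], [-0.0, -0.02]]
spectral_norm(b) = 0.05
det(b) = 0.00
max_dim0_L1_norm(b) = 0.07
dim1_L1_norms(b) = [0.06, 0.02]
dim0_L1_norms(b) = [0.01, 0.07]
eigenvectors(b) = [[1.00, 0.98], [0.00, 0.2]]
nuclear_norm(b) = 0.06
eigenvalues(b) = [-0.01, -0.02]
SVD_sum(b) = [[-0.01, -0.05], [-0.0, -0.02]] + [[-0.0, 0.00], [0.00, -0.00]]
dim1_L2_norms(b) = [0.05, 0.02]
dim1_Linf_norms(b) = [0.05, 0.02]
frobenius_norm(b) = 0.05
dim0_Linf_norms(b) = [0.01, 0.05]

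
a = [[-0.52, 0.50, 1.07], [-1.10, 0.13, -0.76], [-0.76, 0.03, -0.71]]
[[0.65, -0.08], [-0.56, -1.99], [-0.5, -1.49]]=a @ [[-0.16, 1.56], [-0.69, 0.5], [0.85, 0.45]]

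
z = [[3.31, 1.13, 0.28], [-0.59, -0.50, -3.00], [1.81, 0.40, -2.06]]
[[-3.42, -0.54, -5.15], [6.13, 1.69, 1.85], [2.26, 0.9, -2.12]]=z @ [[-0.78,0.05,-1.35], [-0.29,-0.50,-0.54], [-1.84,-0.49,-0.26]]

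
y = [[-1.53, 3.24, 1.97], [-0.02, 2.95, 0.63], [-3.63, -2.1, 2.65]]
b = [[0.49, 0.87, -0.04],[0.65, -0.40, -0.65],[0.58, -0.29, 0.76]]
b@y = [[-0.62, 4.24, 1.41], [1.37, 2.29, -0.69], [-3.64, -0.57, 2.97]]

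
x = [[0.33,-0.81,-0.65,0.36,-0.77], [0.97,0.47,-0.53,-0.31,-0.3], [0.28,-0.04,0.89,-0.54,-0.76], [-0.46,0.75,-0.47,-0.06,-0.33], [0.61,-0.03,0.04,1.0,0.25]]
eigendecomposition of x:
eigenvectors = [[(0.17+0.5j), 0.17-0.50j, (0.08-0.53j), (0.08+0.53j), (0.11+0j)], [(0.2-0.34j), 0.20+0.34j, -0.65+0.00j, (-0.65-0j), (0.36+0j)], [(-0.08+0.02j), -0.08-0.02j, -0.19+0.17j, (-0.19-0.17j), -0.80+0.00j], [(-0.56+0j), (-0.56-0j), (0.04+0.45j), (0.04-0.45j), (0.34+0j)], [(0.38+0.33j), 0.38-0.33j, 0.12-0.10j, (0.12+0.1j), (0.31+0j)]]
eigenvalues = [(-0.02+1.08j), (-0.02-1.08j), (0.27+1.1j), (0.27-1.1j), (1.4+0j)]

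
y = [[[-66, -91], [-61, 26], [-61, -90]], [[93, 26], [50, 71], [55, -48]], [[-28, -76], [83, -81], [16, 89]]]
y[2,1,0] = 83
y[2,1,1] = -81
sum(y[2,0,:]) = -104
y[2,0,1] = -76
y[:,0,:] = [[-66, -91], [93, 26], [-28, -76]]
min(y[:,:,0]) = -66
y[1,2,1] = -48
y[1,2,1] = -48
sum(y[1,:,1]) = 49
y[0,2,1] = -90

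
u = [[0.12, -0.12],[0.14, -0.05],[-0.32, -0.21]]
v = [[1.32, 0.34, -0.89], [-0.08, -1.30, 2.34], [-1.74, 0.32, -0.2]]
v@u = [[0.49, 0.01], [-0.94, -0.42], [-0.1, 0.23]]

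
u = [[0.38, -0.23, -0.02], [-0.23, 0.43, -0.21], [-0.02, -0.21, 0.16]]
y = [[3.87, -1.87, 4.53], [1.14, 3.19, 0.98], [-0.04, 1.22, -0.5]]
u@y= [[1.21, -1.47, 1.51], [-0.39, 1.55, -0.52], [-0.32, -0.44, -0.38]]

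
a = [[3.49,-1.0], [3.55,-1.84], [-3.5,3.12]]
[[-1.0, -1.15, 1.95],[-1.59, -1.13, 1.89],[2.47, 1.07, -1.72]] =a@ [[-0.09,-0.34,0.59], [0.69,-0.04,0.11]]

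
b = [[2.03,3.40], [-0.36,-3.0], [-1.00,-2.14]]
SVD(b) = [[0.72, 0.56],[-0.54, 0.83],[-0.44, -0.09]] @ diag([5.420774701684841, 1.0026473126546664]) @ [[0.39, 0.92], [0.92, -0.39]]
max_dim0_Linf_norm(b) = 3.4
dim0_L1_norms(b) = [3.39, 8.54]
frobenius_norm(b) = 5.51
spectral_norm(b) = 5.42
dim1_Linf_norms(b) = [3.4, 3.0, 2.14]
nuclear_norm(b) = 6.42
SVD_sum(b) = [[1.52, 3.62], [-1.12, -2.68], [-0.91, -2.18]] + [[0.51, -0.22], [0.76, -0.32], [-0.09, 0.04]]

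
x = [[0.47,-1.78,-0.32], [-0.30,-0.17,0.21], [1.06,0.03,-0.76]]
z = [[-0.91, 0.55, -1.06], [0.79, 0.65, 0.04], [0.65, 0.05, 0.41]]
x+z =[[-0.44, -1.23, -1.38], [0.49, 0.48, 0.25], [1.71, 0.08, -0.35]]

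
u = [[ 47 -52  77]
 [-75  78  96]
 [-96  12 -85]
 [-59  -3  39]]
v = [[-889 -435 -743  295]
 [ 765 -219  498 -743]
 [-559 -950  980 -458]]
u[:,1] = [-52, 78, 12, -3]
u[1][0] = -75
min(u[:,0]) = -96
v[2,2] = 980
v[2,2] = 980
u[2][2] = -85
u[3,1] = -3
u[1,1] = 78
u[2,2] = -85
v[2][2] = 980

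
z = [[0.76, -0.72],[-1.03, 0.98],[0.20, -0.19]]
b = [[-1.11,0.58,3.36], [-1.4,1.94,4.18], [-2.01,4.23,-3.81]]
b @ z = [[-0.77, 0.73],[-2.23, 2.11],[-6.65, 6.32]]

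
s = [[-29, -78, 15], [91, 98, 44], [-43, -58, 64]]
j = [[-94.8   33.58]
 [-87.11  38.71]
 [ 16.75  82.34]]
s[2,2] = 64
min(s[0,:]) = -78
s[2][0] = -43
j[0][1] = 33.58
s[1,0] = 91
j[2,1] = 82.34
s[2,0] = -43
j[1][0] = -87.11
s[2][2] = 64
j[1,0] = -87.11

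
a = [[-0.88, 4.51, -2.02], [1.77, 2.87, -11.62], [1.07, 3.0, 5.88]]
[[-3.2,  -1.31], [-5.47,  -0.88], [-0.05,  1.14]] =a@[[-0.10, 0.60],[-0.59, -0.11],[0.31, 0.14]]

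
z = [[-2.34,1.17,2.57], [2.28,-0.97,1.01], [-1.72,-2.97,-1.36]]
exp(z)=[[-0.29, -0.40, -0.08], [-0.16, -0.27, 0.28], [-0.22, -0.12, -0.60]]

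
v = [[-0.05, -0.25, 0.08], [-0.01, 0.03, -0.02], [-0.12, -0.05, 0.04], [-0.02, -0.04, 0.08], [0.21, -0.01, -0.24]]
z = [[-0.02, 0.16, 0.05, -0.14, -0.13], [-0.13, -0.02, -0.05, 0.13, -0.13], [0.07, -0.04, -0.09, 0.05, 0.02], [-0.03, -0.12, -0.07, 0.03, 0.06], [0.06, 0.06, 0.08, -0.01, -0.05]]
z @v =[[-0.03,  0.01,  0.02], [-0.02,  0.03,  0.03], [0.01,  -0.02,  0.00], [0.02,  0.01,  -0.01], [-0.02,  -0.02,  0.02]]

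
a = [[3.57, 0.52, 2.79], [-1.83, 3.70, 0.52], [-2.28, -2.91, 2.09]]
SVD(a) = [[-0.60, 0.68, 0.41], [-0.33, -0.68, 0.65], [0.73, 0.25, 0.64]] @ diag([4.867402352339767, 4.746464195768275, 3.1500431709306995]) @ [[-0.66, -0.75, -0.07], [0.66, -0.61, 0.44], [-0.37, 0.24, 0.9]]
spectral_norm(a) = 4.87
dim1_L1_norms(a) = [6.88, 6.05, 7.28]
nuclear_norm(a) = 12.76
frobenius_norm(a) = 7.49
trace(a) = 9.36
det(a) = 72.78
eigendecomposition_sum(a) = [[(1.15+0.94j), (1.26+0.1j), 0.92-1.16j],[-0.02+0.93j, (0.44+0.66j), (0.93+0.01j)],[(-1.58+0.7j), (-0.77+1.26j), 0.72+1.57j]] + [[(1.15-0.94j), 1.26-0.10j, (0.92+1.16j)], [(-0.02-0.93j), (0.44-0.66j), (0.93-0.01j)], [-1.58-0.70j, -0.77-1.26j, 0.72-1.57j]] + [[(1.28+0j),  -2.00+0.00j,  (0.95-0j)], [-1.80-0.00j,  (2.82-0j),  -1.34+0.00j], [(0.87+0j),  (-1.37+0j),  (0.65-0j)]]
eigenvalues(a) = [(2.31+3.16j), (2.31-3.16j), (4.75+0j)]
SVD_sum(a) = [[1.92, 2.19, 0.2],[1.06, 1.21, 0.11],[-2.33, -2.66, -0.24]] + [[2.13, -1.99, 1.43], [-2.13, 1.99, -1.43], [0.79, -0.74, 0.53]] + [[-0.48, 0.32, 1.16], [-0.76, 0.50, 1.84], [-0.74, 0.49, 1.80]]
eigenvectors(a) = [[(-0.27-0.54j), -0.27+0.54j, (0.54+0j)], [0.16-0.34j, (0.16+0.34j), (-0.76+0j)], [(0.7+0j), (0.7-0j), (0.37+0j)]]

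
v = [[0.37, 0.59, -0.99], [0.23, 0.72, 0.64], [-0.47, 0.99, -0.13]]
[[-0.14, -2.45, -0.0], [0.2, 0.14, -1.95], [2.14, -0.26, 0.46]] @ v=[[-0.62, -1.85, -1.43], [1.02, -1.71, 0.15], [0.52, 1.53, -2.34]]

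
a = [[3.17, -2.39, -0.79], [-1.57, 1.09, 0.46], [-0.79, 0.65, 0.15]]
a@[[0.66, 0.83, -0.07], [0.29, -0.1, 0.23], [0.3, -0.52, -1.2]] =[[1.16, 3.28, 0.18], [-0.58, -1.65, -0.19], [-0.29, -0.8, 0.02]]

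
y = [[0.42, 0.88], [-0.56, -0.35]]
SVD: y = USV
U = [[-0.85, 0.53], [0.53, 0.85]]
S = [1.14, 0.3]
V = [[-0.58, -0.82], [-0.82, 0.58]]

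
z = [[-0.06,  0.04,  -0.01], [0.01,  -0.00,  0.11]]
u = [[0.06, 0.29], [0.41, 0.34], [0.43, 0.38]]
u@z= [[-0.00, 0.0, 0.03], [-0.02, 0.02, 0.03], [-0.02, 0.02, 0.04]]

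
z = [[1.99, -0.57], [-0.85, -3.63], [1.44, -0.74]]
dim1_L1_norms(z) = [2.56, 4.48, 2.18]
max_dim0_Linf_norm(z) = 3.63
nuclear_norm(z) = 6.34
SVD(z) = [[-0.09, 0.79], [-0.98, -0.16], [-0.15, 0.59]] @ diag([3.7623657837283755, 2.5787988889073854]) @ [[0.12,0.99], [0.99,-0.12]]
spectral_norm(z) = 3.76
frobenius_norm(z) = 4.56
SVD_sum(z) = [[-0.04,  -0.33],[-0.44,  -3.68],[-0.07,  -0.56]] + [[2.03,  -0.24], [-0.41,  0.05], [1.51,  -0.18]]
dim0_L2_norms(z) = [2.6, 3.75]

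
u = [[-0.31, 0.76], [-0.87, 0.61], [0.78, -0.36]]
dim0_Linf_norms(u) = [0.87, 0.76]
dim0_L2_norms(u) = [1.21, 1.04]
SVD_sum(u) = [[-0.56, 0.46],[-0.81, 0.68],[0.64, -0.53]] + [[0.25, 0.3], [-0.06, -0.07], [0.14, 0.17]]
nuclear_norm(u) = 1.98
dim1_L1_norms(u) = [1.07, 1.48, 1.14]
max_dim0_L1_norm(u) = 1.96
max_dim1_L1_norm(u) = 1.48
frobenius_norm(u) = 1.59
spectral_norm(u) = 1.53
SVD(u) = [[-0.47, 0.85], [-0.69, -0.20], [0.54, 0.49]] @ diag([1.5279844399901812, 0.45383207373200557]) @ [[0.77, -0.64], [0.64, 0.77]]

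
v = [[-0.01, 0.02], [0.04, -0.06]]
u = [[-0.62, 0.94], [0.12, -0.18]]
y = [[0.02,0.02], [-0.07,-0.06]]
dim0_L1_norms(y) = [0.09, 0.08]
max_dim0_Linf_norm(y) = 0.07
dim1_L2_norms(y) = [0.03, 0.09]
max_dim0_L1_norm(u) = 1.12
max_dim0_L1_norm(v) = 0.08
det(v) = -0.00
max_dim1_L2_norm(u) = 1.13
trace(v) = -0.07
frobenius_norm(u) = 1.15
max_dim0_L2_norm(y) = 0.07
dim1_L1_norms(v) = [0.03, 0.1]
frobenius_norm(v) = 0.08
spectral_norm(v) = 0.08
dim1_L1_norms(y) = [0.04, 0.13]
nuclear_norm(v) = 0.08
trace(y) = -0.04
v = y @ u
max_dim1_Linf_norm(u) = 0.94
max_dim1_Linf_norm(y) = 0.07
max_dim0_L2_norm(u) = 0.96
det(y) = 0.00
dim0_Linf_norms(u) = [0.62, 0.94]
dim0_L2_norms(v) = [0.04, 0.06]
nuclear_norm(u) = 1.15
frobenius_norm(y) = 0.10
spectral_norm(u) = 1.15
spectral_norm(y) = 0.10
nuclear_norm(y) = 0.10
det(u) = -0.00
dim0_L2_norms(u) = [0.63, 0.96]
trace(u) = -0.80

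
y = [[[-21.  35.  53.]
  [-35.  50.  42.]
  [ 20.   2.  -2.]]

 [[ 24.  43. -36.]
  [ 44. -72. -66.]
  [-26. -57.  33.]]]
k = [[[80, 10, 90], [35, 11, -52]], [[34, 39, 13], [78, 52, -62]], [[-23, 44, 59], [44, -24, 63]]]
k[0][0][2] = 90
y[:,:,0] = [[-21.0, -35.0, 20.0], [24.0, 44.0, -26.0]]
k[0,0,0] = 80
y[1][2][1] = -57.0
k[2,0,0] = -23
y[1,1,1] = -72.0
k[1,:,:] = [[34, 39, 13], [78, 52, -62]]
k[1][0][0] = 34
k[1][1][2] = -62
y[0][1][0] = -35.0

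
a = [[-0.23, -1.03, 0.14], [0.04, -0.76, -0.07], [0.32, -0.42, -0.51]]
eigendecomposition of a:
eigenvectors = [[(-0.78+0j), (-0.76+0j), (-0.76-0j)],[(0.02+0j), -0.32+0.17j, -0.32-0.17j],[-0.62+0.00j, 0.18+0.51j, 0.18-0.51j]]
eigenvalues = [(-0.09+0j), (-0.7+0.14j), (-0.7-0.14j)]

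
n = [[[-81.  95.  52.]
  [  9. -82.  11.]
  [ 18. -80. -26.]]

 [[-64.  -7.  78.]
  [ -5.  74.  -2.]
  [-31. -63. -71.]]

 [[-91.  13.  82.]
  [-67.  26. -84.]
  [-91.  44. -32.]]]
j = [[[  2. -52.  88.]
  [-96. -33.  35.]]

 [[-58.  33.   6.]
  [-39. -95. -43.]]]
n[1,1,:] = [-5.0, 74.0, -2.0]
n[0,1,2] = 11.0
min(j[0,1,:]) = -96.0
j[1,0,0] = -58.0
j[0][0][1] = -52.0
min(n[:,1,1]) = -82.0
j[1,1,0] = -39.0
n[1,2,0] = -31.0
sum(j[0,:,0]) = -94.0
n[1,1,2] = -2.0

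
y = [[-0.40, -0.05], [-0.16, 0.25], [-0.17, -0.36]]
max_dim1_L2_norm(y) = 0.4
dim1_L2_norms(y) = [0.4, 0.3, 0.4]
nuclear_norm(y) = 0.90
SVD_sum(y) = [[-0.27, -0.21], [0.02, 0.02], [-0.28, -0.22]] + [[-0.13, 0.16], [-0.18, 0.23], [0.11, -0.14]]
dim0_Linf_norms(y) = [0.4, 0.36]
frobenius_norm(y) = 0.64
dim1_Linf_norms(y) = [0.4, 0.25, 0.36]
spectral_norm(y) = 0.50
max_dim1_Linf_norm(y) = 0.4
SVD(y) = [[-0.69,-0.52], [0.06,-0.73], [-0.72,0.44]] @ diag([0.49692500500159614, 0.40269782642095764]) @ [[0.79, 0.62], [0.62, -0.79]]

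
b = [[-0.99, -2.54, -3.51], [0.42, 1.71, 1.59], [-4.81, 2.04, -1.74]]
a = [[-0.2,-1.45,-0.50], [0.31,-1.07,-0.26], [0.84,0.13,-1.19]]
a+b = [[-1.19,  -3.99,  -4.01], [0.73,  0.64,  1.33], [-3.97,  2.17,  -2.93]]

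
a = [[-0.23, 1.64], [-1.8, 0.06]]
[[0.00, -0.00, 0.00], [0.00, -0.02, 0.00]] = a @[[0.0, 0.01, -0.0],  [0.00, 0.0, -0.0]]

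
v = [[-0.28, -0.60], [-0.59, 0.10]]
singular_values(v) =[0.71, 0.53]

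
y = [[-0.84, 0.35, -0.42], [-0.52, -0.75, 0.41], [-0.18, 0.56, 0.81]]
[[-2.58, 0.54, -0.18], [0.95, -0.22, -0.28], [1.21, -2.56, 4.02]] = y@[[1.45, 0.10, -0.39], [-0.93, -1.08, 2.4], [2.46, -2.39, 3.22]]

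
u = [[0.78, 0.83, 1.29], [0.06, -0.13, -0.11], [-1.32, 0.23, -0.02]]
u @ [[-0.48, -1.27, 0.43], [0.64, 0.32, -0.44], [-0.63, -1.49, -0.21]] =[[-0.66, -2.65, -0.3], [-0.04, 0.05, 0.11], [0.79, 1.78, -0.66]]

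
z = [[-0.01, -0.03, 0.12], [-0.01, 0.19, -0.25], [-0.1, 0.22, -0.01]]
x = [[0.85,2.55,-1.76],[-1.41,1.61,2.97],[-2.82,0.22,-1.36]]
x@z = [[0.14, 0.07, -0.52],[-0.30, 1.00, -0.6],[0.16, -0.17, -0.38]]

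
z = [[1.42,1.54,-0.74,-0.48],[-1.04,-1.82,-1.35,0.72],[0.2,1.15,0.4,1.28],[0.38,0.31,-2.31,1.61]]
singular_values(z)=[3.33, 3.08, 1.64, 0.0]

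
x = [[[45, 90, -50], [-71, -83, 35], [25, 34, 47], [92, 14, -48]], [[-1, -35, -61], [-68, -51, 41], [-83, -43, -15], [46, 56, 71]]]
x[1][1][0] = -68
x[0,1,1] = -83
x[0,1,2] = 35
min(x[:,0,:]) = -61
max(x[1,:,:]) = 71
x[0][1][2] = 35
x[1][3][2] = 71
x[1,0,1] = -35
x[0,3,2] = -48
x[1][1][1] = -51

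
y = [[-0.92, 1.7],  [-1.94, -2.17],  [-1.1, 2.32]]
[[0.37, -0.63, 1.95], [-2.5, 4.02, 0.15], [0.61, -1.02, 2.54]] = y @ [[0.65, -1.03, -0.85], [0.57, -0.93, 0.69]]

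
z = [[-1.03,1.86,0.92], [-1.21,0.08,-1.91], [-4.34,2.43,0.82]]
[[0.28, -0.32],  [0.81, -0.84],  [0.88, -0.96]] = z @ [[-0.13, 0.14], [0.24, -0.26], [-0.33, 0.34]]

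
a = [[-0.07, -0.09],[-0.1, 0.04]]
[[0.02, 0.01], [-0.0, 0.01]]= a@[[-0.06,-0.06],[-0.17,-0.02]]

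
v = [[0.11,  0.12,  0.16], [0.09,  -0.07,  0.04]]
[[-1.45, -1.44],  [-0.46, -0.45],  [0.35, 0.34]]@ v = [[-0.29, -0.07, -0.29], [-0.09, -0.02, -0.09], [0.07, 0.02, 0.07]]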